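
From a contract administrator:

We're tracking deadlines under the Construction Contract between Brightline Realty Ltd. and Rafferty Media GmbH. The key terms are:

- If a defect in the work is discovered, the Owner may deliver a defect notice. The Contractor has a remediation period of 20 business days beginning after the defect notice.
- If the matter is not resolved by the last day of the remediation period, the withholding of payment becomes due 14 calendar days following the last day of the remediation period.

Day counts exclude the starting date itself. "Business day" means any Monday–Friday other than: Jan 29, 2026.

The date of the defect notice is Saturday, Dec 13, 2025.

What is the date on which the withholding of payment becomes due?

From Saturday, Dec 13, 2025, 20 business days (Dec 15, Dec 16, Dec 17, Dec 18, …, Jan 7, Jan 8, Jan 9, skipping weekends) brings us to Friday, Jan 9, 2026, which is the last day of the remediation period.
Adding 14 calendar days to Jan 9, 2026 gives Jan 23, 2026, which is the date on which the withholding of payment becomes due.

Jan 23, 2026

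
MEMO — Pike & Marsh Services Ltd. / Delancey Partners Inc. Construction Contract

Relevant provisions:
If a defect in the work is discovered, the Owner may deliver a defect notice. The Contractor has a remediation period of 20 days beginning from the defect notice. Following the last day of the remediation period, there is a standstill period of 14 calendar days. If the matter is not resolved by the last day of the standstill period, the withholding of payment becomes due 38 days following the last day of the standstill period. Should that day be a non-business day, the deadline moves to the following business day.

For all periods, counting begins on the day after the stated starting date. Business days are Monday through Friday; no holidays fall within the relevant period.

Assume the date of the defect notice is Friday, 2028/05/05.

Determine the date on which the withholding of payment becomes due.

The last day of the remediation period: 20 calendar days after 2028/05/05 is 2028/05/25.
The last day of the standstill period: 2028/05/25 + 14 days = 2028/06/08.
Adding 38 calendar days to 2028/06/08 gives 2028/07/16, which is the date on which the withholding of payment becomes due. That falls on a Sunday, so it rolls to the next business day, Monday, 2028/07/17.

2028/07/17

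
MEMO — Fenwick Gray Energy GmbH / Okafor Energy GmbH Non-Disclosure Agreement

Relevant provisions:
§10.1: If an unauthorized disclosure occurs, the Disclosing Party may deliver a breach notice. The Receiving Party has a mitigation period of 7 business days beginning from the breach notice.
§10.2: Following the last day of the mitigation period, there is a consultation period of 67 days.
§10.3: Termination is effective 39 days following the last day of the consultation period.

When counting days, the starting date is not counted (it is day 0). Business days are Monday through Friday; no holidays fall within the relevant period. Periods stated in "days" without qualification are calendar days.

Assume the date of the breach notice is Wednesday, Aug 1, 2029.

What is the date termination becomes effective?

Nov 24, 2029

The last day of the mitigation period: counting 7 business days from Wednesday, Aug 1, 2029 (Aug 2, Aug 3, Aug 6, Aug 7, Aug 8, Aug 9, Aug 10, skipping weekends) reaches Friday, Aug 10, 2029.
Adding 67 calendar days to Aug 10, 2029 gives Oct 16, 2029, which is the last day of the consultation period.
The date termination becomes effective: 39 calendar days after Oct 16, 2029 is Nov 24, 2029.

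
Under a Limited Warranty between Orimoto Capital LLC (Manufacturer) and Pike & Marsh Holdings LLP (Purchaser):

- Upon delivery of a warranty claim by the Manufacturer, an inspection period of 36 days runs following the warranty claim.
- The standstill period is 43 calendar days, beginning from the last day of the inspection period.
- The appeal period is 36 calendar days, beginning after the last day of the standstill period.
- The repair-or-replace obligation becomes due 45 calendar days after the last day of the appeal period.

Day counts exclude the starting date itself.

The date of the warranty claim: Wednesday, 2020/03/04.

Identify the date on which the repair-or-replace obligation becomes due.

2020/08/11

The last day of the inspection period: 36 calendar days after 2020/03/04 is 2020/04/09.
Adding 43 calendar days to 2020/04/09 gives 2020/05/22, which is the last day of the standstill period.
The last day of the appeal period: 2020/05/22 + 36 days = 2020/06/27.
The date on which the repair-or-replace obligation becomes due: 2020/06/27 + 45 days = 2020/08/11.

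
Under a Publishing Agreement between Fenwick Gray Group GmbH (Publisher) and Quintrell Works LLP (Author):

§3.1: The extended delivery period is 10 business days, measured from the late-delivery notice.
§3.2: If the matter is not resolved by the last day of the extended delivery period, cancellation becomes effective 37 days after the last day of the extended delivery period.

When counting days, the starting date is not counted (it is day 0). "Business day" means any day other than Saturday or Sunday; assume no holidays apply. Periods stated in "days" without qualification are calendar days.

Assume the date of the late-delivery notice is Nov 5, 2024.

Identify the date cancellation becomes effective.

The last day of the extended delivery period: 10 business days after Tuesday, Nov 5, 2024, skipping weekends — Nov 6, Nov 7, Nov 8, Nov 11, Nov 12, Nov 13, Nov 14, Nov 15, Nov 18, Nov 19 — lands on Tuesday, Nov 19, 2024.
The date cancellation becomes effective: 37 calendar days after Nov 19, 2024 is Dec 26, 2024.

Dec 26, 2024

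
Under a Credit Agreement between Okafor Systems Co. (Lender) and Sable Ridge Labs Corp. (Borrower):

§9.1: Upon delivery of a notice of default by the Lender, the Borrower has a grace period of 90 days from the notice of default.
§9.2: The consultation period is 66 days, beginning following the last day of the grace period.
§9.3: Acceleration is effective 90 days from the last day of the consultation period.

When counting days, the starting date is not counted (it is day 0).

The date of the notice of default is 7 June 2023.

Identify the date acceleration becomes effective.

8 February 2024

The last day of the grace period: 90 calendar days after 7 June 2023 is 5 September 2023.
Adding 66 calendar days to 5 September 2023 gives 10 November 2023, which is the last day of the consultation period.
The date acceleration becomes effective: 10 November 2023 + 90 days = 8 February 2024.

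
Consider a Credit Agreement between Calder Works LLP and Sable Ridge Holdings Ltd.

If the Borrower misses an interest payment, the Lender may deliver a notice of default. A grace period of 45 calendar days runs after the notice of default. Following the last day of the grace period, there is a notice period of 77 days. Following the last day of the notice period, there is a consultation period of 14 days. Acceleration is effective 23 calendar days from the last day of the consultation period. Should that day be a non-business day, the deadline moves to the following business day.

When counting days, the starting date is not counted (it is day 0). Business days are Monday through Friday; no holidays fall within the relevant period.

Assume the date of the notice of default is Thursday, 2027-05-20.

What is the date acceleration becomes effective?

The last day of the grace period: 45 calendar days after 2027-05-20 is 2027-07-04.
The last day of the notice period: 77 calendar days after 2027-07-04 is 2027-09-19.
The last day of the consultation period: 2027-09-19 + 14 days = 2027-10-03.
The date acceleration becomes effective: 23 calendar days after 2027-10-03 is 2027-10-26. 2027-10-26 is a Tuesday, so no roll-forward applies.

2027-10-26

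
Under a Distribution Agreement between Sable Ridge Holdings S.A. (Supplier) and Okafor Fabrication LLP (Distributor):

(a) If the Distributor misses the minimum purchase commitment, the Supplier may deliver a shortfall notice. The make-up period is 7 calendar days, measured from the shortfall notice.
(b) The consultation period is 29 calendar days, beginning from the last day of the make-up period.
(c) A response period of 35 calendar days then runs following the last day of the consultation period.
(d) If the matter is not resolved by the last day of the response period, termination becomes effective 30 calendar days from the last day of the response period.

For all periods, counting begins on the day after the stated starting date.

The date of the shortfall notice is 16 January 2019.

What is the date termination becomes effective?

The last day of the make-up period: 16 January 2019 + 7 days = 23 January 2019.
The last day of the consultation period: 23 January 2019 + 29 days = 21 February 2019.
The last day of the response period: 35 calendar days after 21 February 2019 is 28 March 2019.
The date termination becomes effective: 28 March 2019 + 30 days = 27 April 2019.

27 April 2019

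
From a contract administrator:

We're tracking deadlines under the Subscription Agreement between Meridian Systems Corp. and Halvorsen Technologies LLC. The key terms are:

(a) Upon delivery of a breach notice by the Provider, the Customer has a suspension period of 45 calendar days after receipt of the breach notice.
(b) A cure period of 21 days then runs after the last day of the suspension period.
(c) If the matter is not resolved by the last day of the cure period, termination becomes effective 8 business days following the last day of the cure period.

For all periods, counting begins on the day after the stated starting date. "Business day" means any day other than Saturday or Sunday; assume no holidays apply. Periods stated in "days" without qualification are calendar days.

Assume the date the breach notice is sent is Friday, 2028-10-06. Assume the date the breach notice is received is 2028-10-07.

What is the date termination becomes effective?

The last day of the suspension period: 45 calendar days after 2028-10-07 is 2028-11-21.
Adding 21 calendar days to 2028-11-21 gives 2028-12-12, which is the last day of the cure period.
The date termination becomes effective: counting 8 business days from Tuesday, 2028-12-12 (Dec 13, Dec 14, Dec 15, Dec 18, Dec 19, Dec 20, Dec 21, Dec 22, skipping weekends) reaches Friday, 2028-12-22.

2028-12-22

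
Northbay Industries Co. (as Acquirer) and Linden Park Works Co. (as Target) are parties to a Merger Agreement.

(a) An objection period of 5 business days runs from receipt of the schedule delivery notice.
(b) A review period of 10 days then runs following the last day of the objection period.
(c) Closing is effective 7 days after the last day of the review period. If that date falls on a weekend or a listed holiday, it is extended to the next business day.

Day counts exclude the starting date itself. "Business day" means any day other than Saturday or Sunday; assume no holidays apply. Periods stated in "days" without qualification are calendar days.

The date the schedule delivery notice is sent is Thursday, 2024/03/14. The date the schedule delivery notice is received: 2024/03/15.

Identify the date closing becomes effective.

2024/04/08

From Friday, 2024/03/15, 5 business days (Mar 18, Mar 19, Mar 20, Mar 21, Mar 22, skipping weekends) brings us to Friday, 2024/03/22, which is the last day of the objection period.
The last day of the review period: 2024/03/22 + 10 days = 2024/04/01.
Adding 7 calendar days to 2024/04/01 gives 2024/04/08, which is the date closing becomes effective. 2024/04/08 is a Monday, so no roll-forward applies.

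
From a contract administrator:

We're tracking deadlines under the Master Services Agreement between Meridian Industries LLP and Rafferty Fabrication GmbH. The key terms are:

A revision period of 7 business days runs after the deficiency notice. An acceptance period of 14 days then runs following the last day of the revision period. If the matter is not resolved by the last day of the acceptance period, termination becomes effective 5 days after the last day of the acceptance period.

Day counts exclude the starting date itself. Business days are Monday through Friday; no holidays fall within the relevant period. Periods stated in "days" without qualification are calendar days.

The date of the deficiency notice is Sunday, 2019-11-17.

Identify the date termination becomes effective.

2019-12-15

The last day of the revision period: counting 7 business days from Sunday, 2019-11-17 (Nov 18, Nov 19, Nov 20, Nov 21, Nov 22, Nov 25, Nov 26, skipping weekends) reaches Tuesday, 2019-11-26.
The last day of the acceptance period: 14 calendar days after 2019-11-26 is 2019-12-10.
The date termination becomes effective: 2019-12-10 + 5 days = 2019-12-15.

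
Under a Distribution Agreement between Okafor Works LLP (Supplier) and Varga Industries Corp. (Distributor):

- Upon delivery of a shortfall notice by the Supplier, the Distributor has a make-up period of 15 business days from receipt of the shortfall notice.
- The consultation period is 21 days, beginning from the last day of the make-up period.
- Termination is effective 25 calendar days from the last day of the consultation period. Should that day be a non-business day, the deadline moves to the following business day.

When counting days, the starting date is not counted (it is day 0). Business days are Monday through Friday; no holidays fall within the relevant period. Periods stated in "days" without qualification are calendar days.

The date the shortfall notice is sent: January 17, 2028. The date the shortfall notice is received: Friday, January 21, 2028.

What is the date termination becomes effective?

The last day of the make-up period: 15 business days after Friday, January 21, 2028, skipping weekends — Jan 24, Jan 25, Jan 26, Jan 27, …, Feb 9, Feb 10, Feb 11 — lands on Friday, February 11, 2028.
Adding 21 calendar days to February 11, 2028 gives March 3, 2028, which is the last day of the consultation period.
Adding 25 calendar days to March 3, 2028 gives March 28, 2028, which is the date termination becomes effective. March 28, 2028 is a Tuesday, so no roll-forward applies.

March 28, 2028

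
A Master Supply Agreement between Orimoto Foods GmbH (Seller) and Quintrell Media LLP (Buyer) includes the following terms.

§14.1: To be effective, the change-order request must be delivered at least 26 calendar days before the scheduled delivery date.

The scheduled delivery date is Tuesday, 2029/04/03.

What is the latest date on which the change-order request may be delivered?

Counting back 26 calendar days from 2029/04/03 gives 2029/03/08.

2029/03/08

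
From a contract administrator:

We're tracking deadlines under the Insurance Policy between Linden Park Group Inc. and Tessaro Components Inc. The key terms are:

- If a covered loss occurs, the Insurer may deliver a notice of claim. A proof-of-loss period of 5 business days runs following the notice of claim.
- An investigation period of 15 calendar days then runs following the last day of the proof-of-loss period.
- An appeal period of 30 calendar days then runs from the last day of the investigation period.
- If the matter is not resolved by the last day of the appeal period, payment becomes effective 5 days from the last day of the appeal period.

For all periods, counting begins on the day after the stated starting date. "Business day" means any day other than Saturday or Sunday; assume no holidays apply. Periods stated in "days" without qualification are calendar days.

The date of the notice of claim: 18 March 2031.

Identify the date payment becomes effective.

The last day of the proof-of-loss period: counting 5 business days from Tuesday, 18 March 2031 (Mar 19, Mar 20, Mar 21, Mar 24, Mar 25, skipping weekends) reaches Tuesday, 25 March 2031.
Adding 15 calendar days to 25 March 2031 gives 9 April 2031, which is the last day of the investigation period.
The last day of the appeal period: 9 April 2031 + 30 days = 9 May 2031.
The date payment becomes effective: 9 May 2031 + 5 days = 14 May 2031.

14 May 2031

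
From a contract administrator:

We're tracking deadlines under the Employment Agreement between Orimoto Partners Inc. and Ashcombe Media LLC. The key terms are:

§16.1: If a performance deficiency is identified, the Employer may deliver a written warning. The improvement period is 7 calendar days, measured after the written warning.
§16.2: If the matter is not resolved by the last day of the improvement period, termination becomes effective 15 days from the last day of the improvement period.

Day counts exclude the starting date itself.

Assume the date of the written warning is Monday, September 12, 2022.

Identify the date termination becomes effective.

October 4, 2022

The last day of the improvement period: 7 calendar days after September 12, 2022 is September 19, 2022.
The date termination becomes effective: 15 calendar days after September 19, 2022 is October 4, 2022.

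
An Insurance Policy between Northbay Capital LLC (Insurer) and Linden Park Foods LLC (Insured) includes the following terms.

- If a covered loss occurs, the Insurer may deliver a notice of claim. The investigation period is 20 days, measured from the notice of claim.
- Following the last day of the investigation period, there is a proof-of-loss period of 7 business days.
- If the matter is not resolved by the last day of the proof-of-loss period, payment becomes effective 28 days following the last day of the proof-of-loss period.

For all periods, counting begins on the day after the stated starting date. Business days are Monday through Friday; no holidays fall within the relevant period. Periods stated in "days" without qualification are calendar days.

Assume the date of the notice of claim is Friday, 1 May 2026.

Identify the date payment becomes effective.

Adding 20 calendar days to 1 May 2026 gives 21 May 2026, which is the last day of the investigation period.
From Thursday, 21 May 2026, 7 business days (May 22, May 25, May 26, May 27, May 28, May 29, Jun 1, skipping weekends) brings us to Monday, 1 June 2026, which is the last day of the proof-of-loss period.
The date payment becomes effective: 28 calendar days after 1 June 2026 is 29 June 2026.

29 June 2026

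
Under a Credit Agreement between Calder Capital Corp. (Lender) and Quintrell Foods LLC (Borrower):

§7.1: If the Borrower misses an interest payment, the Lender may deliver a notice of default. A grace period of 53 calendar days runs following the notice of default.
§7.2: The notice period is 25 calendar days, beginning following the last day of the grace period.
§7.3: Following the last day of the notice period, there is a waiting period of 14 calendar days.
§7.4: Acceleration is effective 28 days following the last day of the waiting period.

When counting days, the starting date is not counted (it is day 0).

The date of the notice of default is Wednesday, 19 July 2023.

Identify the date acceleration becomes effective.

16 November 2023

Adding 53 calendar days to 19 July 2023 gives 10 September 2023, which is the last day of the grace period.
The last day of the notice period: 10 September 2023 + 25 days = 5 October 2023.
The last day of the waiting period: 5 October 2023 + 14 days = 19 October 2023.
Adding 28 calendar days to 19 October 2023 gives 16 November 2023, which is the date acceleration becomes effective.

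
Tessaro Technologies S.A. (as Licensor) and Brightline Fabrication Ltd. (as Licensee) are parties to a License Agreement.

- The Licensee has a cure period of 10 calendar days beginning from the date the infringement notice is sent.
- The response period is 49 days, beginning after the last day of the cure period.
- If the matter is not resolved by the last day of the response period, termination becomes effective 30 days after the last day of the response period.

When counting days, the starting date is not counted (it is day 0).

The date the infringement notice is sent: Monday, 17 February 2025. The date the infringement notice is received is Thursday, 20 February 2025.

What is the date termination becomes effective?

Adding 10 calendar days to 17 February 2025 gives 27 February 2025, which is the last day of the cure period.
Adding 49 calendar days to 27 February 2025 gives 17 April 2025, which is the last day of the response period.
The date termination becomes effective: 17 April 2025 + 30 days = 17 May 2025.

17 May 2025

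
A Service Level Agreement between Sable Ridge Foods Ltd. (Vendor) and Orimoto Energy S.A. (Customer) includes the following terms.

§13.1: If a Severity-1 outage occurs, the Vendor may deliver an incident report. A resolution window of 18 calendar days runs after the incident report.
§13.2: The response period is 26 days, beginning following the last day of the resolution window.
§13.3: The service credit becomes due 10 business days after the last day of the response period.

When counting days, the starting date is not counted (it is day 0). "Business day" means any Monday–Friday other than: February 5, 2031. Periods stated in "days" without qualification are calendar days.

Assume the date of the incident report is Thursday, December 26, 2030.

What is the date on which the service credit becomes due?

February 21, 2031

The last day of the resolution window: December 26, 2030 + 18 days = January 13, 2031.
Adding 26 calendar days to January 13, 2031 gives February 8, 2031, which is the last day of the response period.
The date on which the service credit becomes due: counting 10 business days from Saturday, February 8, 2031 (Feb 10, Feb 11, Feb 12, Feb 13, Feb 14, Feb 17, Feb 18, Feb 19, Feb 20, Feb 21, skipping weekends) reaches Friday, February 21, 2031.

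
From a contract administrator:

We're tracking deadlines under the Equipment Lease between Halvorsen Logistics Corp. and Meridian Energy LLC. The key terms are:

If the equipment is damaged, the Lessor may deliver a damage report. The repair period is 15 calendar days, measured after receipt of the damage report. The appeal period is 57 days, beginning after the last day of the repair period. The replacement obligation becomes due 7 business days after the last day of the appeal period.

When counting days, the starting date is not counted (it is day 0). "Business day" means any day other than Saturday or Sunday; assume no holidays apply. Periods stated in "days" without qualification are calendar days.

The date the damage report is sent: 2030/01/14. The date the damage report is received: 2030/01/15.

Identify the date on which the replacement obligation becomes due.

The last day of the repair period: 15 calendar days after 2030/01/15 is 2030/01/30.
Adding 57 calendar days to 2030/01/30 gives 2030/03/28, which is the last day of the appeal period.
The date on which the replacement obligation becomes due: counting 7 business days from Thursday, 2030/03/28 (Mar 29, Apr 1, Apr 2, Apr 3, Apr 4, Apr 5, Apr 8, skipping weekends) reaches Monday, 2030/04/08.

2030/04/08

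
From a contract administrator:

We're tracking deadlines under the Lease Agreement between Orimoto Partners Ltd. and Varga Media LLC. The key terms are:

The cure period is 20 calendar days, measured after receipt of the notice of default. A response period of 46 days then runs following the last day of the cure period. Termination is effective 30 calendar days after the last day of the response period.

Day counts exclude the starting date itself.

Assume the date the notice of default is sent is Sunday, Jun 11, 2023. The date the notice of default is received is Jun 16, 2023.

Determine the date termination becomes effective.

Adding 20 calendar days to Jun 16, 2023 gives Jul 6, 2023, which is the last day of the cure period.
The last day of the response period: 46 calendar days after Jul 6, 2023 is Aug 21, 2023.
The date termination becomes effective: 30 calendar days after Aug 21, 2023 is Sep 20, 2023.

Sep 20, 2023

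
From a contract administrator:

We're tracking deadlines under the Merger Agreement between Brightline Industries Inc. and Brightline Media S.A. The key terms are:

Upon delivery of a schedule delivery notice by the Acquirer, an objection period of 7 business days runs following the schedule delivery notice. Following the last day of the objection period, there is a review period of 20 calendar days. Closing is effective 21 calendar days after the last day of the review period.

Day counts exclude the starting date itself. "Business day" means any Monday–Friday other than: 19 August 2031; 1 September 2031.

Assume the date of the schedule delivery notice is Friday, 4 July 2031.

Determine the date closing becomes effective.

The last day of the objection period: 7 business days after Friday, 4 July 2031, skipping weekends — Jul 7, Jul 8, Jul 9, Jul 10, Jul 11, Jul 14, Jul 15 — lands on Tuesday, 15 July 2031.
The last day of the review period: 15 July 2031 + 20 days = 4 August 2031.
Adding 21 calendar days to 4 August 2031 gives 25 August 2031, which is the date closing becomes effective.

25 August 2031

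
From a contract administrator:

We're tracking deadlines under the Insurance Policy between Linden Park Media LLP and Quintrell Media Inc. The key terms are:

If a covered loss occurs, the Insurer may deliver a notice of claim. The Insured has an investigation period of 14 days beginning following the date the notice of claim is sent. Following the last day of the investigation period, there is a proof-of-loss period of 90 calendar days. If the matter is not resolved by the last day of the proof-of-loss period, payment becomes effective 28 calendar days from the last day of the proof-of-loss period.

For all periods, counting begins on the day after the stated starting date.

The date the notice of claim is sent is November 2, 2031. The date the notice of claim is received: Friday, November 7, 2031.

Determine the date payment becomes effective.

The last day of the investigation period: 14 calendar days after November 2, 2031 is November 16, 2031.
The last day of the proof-of-loss period: November 16, 2031 + 90 days = February 14, 2032.
Adding 28 calendar days to February 14, 2032 gives March 13, 2032, which is the date payment becomes effective.

March 13, 2032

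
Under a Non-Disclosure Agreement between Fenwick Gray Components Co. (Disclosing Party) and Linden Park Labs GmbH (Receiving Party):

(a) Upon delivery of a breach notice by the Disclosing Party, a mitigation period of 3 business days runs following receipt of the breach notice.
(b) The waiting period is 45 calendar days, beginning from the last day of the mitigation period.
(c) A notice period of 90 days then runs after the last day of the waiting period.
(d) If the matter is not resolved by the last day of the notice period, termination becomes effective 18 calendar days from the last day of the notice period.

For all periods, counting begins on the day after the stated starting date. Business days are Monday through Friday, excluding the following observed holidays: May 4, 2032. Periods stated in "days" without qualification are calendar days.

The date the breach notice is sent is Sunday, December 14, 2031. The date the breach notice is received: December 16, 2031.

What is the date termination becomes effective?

May 20, 2032

From Tuesday, December 16, 2031, 3 business days (Dec 17, Dec 18, Dec 19, skipping weekends) brings us to Friday, December 19, 2031, which is the last day of the mitigation period.
The last day of the waiting period: December 19, 2031 + 45 days = February 2, 2032.
The last day of the notice period: February 2, 2032 + 90 days = May 2, 2032.
Adding 18 calendar days to May 2, 2032 gives May 20, 2032, which is the date termination becomes effective.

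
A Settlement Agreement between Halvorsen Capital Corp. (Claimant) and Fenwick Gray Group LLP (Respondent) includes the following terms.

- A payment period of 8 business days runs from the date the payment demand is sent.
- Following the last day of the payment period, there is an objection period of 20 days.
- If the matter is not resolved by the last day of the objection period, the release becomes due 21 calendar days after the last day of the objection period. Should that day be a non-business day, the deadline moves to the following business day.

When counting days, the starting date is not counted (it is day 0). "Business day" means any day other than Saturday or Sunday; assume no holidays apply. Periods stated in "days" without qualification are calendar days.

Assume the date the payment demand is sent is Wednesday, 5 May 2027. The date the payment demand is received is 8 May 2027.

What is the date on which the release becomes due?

The last day of the payment period: counting 8 business days from Wednesday, 5 May 2027 (May 6, May 7, May 10, May 11, May 12, May 13, May 14, May 17, skipping weekends) reaches Monday, 17 May 2027.
The last day of the objection period: 20 calendar days after 17 May 2027 is 6 June 2027.
Adding 21 calendar days to 6 June 2027 gives 27 June 2027, which is the date on which the release becomes due. That falls on a Sunday, so it rolls to the next business day, Monday, 28 June 2027.

28 June 2027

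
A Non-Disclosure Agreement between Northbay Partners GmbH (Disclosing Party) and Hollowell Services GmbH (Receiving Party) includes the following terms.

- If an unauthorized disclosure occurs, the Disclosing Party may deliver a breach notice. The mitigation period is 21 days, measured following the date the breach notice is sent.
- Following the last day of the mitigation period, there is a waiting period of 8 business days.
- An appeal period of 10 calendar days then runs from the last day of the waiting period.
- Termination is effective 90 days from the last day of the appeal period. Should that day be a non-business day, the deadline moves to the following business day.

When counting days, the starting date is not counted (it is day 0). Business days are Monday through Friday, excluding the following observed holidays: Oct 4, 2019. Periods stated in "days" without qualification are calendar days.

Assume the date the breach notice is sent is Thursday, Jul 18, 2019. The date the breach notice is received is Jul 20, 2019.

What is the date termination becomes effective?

Nov 28, 2019

Adding 21 calendar days to Jul 18, 2019 gives Aug 8, 2019, which is the last day of the mitigation period.
The last day of the waiting period: 8 business days after Thursday, Aug 8, 2019, skipping weekends — Aug 9, Aug 12, Aug 13, Aug 14, Aug 15, Aug 16, Aug 19, Aug 20 — lands on Tuesday, Aug 20, 2019.
The last day of the appeal period: Aug 20, 2019 + 10 days = Aug 30, 2019.
The date termination becomes effective: 90 calendar days after Aug 30, 2019 is Nov 28, 2019. Nov 28, 2019 is a Thursday and is not a listed holiday, so no roll-forward applies.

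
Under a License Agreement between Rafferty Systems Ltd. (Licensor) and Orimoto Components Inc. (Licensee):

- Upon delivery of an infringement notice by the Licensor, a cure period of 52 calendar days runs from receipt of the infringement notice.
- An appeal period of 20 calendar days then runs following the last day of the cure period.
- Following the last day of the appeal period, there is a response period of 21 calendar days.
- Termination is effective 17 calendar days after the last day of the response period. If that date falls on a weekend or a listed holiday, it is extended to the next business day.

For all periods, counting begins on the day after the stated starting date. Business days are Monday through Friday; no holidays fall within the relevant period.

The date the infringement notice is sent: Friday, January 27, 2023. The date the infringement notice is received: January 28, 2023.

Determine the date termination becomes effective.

May 18, 2023

The last day of the cure period: 52 calendar days after January 28, 2023 is March 21, 2023.
The last day of the appeal period: 20 calendar days after March 21, 2023 is April 10, 2023.
Adding 21 calendar days to April 10, 2023 gives May 1, 2023, which is the last day of the response period.
Adding 17 calendar days to May 1, 2023 gives May 18, 2023, which is the date termination becomes effective. May 18, 2023 is a Thursday, so no roll-forward applies.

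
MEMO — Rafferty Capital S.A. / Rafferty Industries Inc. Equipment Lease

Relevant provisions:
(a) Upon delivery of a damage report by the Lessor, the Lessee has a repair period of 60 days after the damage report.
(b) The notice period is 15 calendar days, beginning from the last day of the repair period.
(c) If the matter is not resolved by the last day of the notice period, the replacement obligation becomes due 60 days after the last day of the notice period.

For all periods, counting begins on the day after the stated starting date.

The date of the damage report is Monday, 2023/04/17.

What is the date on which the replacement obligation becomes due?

2023/08/30

The last day of the repair period: 60 calendar days after 2023/04/17 is 2023/06/16.
The last day of the notice period: 2023/06/16 + 15 days = 2023/07/01.
Adding 60 calendar days to 2023/07/01 gives 2023/08/30, which is the date on which the replacement obligation becomes due.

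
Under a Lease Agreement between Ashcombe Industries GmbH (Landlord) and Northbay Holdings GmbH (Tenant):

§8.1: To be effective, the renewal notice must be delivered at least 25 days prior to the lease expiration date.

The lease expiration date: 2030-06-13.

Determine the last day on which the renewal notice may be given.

2030-05-19

2030-06-13 minus 25 days is 2030-05-19.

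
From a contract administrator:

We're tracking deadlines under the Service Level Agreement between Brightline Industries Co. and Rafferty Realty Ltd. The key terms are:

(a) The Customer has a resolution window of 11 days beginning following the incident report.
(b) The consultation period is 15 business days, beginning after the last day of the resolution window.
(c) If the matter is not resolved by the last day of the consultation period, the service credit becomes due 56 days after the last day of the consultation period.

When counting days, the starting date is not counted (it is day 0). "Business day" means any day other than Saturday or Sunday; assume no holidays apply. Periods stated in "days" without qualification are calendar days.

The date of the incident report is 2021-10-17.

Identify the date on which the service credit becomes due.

The last day of the resolution window: 11 calendar days after 2021-10-17 is 2021-10-28.
The last day of the consultation period: 15 business days after Thursday, 2021-10-28, skipping weekends — Oct 29, Nov 1, Nov 2, Nov 3, …, Nov 16, Nov 17, Nov 18 — lands on Thursday, 2021-11-18.
The date on which the service credit becomes due: 2021-11-18 + 56 days = 2022-01-13.

2022-01-13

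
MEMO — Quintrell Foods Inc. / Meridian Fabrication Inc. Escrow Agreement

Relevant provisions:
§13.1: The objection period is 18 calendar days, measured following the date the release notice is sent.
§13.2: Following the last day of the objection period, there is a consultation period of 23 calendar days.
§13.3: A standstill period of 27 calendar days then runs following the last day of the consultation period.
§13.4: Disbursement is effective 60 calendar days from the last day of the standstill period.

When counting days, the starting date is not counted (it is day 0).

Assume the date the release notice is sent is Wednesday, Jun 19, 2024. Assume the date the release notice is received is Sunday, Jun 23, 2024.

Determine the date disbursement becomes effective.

Oct 25, 2024

The last day of the objection period: Jun 19, 2024 + 18 days = Jul 7, 2024.
The last day of the consultation period: Jul 7, 2024 + 23 days = Jul 30, 2024.
The last day of the standstill period: 27 calendar days after Jul 30, 2024 is Aug 26, 2024.
Adding 60 calendar days to Aug 26, 2024 gives Oct 25, 2024, which is the date disbursement becomes effective.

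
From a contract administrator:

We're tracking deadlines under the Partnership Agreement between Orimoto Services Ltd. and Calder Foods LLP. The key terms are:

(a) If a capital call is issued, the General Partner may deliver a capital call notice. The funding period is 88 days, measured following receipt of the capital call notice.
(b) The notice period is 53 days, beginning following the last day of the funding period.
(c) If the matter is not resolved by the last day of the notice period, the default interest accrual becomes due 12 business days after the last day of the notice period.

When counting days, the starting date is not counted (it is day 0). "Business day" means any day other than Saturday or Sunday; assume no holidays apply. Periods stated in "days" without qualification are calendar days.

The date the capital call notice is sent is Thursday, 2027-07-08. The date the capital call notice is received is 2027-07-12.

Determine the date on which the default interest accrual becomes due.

2027-12-16

The last day of the funding period: 88 calendar days after 2027-07-12 is 2027-10-08.
Adding 53 calendar days to 2027-10-08 gives 2027-11-30, which is the last day of the notice period.
The date on which the default interest accrual becomes due: 12 business days after Tuesday, 2027-11-30, skipping weekends — Dec 1, Dec 2, Dec 3, Dec 6, …, Dec 14, Dec 15, Dec 16 — lands on Thursday, 2027-12-16.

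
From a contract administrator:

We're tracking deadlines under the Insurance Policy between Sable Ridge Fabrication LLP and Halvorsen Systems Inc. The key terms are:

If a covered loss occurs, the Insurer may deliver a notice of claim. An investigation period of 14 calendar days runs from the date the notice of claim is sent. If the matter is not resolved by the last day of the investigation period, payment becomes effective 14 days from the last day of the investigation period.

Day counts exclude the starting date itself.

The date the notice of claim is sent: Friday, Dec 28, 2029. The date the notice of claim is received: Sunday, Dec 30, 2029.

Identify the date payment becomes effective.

Jan 25, 2030

Adding 14 calendar days to Dec 28, 2029 gives Jan 11, 2030, which is the last day of the investigation period.
The date payment becomes effective: Jan 11, 2030 + 14 days = Jan 25, 2030.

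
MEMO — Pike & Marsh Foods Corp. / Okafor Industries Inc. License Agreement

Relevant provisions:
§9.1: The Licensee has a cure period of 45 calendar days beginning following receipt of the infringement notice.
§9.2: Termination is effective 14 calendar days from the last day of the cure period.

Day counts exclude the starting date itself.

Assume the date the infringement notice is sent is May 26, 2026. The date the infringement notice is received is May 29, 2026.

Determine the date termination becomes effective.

July 27, 2026

The last day of the cure period: 45 calendar days after May 29, 2026 is July 13, 2026.
Adding 14 calendar days to July 13, 2026 gives July 27, 2026, which is the date termination becomes effective.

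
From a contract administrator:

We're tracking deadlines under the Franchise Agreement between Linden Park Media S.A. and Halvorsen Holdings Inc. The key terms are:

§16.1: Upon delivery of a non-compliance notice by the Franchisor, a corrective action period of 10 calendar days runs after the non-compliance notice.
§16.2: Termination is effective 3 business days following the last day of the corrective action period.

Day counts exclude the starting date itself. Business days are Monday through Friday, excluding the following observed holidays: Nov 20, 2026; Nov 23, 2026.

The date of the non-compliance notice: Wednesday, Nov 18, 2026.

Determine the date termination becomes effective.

Dec 2, 2026

The last day of the corrective action period: Nov 18, 2026 + 10 days = Nov 28, 2026.
The date termination becomes effective: counting 3 business days from Saturday, Nov 28, 2026 (Nov 30, Dec 1, Dec 2, skipping weekends) reaches Wednesday, Dec 2, 2026.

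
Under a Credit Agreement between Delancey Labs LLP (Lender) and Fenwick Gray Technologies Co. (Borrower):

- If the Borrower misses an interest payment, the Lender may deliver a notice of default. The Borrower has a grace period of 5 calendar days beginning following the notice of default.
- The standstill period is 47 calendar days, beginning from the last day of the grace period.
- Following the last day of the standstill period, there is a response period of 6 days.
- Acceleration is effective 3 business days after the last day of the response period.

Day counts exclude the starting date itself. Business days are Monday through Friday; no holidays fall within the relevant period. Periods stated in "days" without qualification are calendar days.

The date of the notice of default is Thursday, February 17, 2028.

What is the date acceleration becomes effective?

The last day of the grace period: 5 calendar days after February 17, 2028 is February 22, 2028.
The last day of the standstill period: February 22, 2028 + 47 days = April 9, 2028.
Adding 6 calendar days to April 9, 2028 gives April 15, 2028, which is the last day of the response period.
From Saturday, April 15, 2028, 3 business days (Apr 17, Apr 18, Apr 19, skipping weekends) brings us to Wednesday, April 19, 2028, which is the date acceleration becomes effective.

April 19, 2028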